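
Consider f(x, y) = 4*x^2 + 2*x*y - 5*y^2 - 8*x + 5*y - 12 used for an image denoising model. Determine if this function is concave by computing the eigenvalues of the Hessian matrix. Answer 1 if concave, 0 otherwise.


The Hessian of f(x,y) = 4*x^2 + 2*x*y - 5*y^2 - 8*x + 5*y - 12 is:
H = [[8, 2], [2, -10]]
Trace = 8 - 10 = -2
Determinant = 8*-10 - (2)^2 = -84
Discriminant = (-2)^2 - 4*-84 = 340.0
Eigenvalues: lambda_1 = -10.2195, lambda_2 = 8.2195
The function is not concave.

0


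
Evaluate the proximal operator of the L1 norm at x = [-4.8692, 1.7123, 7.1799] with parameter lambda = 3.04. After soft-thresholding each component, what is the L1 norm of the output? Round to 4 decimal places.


Soft-thresholding with lambda = 3.04:
prox(-4.8692) = sign(-4.8692)*max(|-4.8692| - 3.04, 0) = -1.8292
prox(1.7123) = sign(1.7123)*max(|1.7123| - 3.04, 0) = 0.0
prox(7.1799) = sign(7.1799)*max(|7.1799| - 3.04, 0) = 4.1399
prox(x) = [-1.8292, 0.0, 4.1399]
||prox(x)||_1 = 1.8292 + 0.0 + 4.1399 = 5.9691


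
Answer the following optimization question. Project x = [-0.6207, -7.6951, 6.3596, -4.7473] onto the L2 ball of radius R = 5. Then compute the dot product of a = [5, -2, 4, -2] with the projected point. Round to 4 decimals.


Step 1: Compute ||x|| (intermediates to 6 decimals).
||x|| = sqrt((-0.6207)^2 + (-7.6951)^2 + 6.3596^2 + (-4.7473)^2) = 11.07164
Step 2: Project.
Since ||x|| > R, scale = R/||x|| = 5/11.07164 = 0.451604, proj(x) = scale * x
proj(x) = [-0.280311, -3.475138, 2.872021, -2.1439]
Step 3: Dot product.
a^T * proj(x) = 5*(-0.280311) - 2*(-3.475138) + 4*2.872021 - 2*(-2.1439) = 21.3246


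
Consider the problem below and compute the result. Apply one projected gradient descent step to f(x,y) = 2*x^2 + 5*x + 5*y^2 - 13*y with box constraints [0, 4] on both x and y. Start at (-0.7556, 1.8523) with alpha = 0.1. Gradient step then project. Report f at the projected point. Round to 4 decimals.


Step 1: Compute gradient at (-0.7556, 1.8523).
grad_x = 2*2*-0.7556 + 5 = 1.9776
grad_y = 2*5*1.8523 - 13 = 5.523
Step 2: Gradient step.
x_raw = -0.7556 - 0.1*1.9776 = -0.9534
y_raw = 1.8523 - 0.1*5.523 = 1.3
Step 3: Project onto [0, 4].
x_proj = clip(-0.9534) = 0.0
y_proj = clip(1.3) = 1.3
Step 4: Evaluate f.
f(0.0, 1.3) = -8.45


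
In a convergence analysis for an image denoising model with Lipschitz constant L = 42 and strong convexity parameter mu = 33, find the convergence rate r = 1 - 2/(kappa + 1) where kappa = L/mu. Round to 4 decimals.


Step 1: Compute the condition number.
kappa = L/mu = 42/33 = 1.2727
Step 2: Compute the convergence rate.
r = 1 - 2/(kappa + 1) = 1 - 2*mu/(L + mu) = (L - mu)/(L + mu) = 9/75 = 0.12


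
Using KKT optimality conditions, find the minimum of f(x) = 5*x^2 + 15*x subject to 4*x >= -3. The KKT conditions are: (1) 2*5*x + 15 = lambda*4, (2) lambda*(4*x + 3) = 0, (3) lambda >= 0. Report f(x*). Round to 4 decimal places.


Step 1: Try lambda = 0 (constraint inactive).
x_unc = -15/(2*5) = -1.5
Check: 4*-1.5 = -6.0 < -3 -- violated!
Step 2: Constraint must be active: 4*x = -3
x* = -3/4 = -0.75
lambda = (2*5*(-0.75) + 15)/4 = 1.875
Step 3: Compute optimal value.
f(x*) = 5*(-0.75)^2 + 15*(-0.75) = -8.4375


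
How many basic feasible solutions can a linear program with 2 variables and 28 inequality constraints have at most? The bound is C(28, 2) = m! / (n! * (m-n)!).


Each vertex corresponds to some choice of n active constraints out of m, so the number of vertices is at most C(m, n) = m! / (n!(m-n)!).
m = 28, n = 2
Numerator: 28 * 27
Denominator: 2! = 2
C(28, 2) = 378


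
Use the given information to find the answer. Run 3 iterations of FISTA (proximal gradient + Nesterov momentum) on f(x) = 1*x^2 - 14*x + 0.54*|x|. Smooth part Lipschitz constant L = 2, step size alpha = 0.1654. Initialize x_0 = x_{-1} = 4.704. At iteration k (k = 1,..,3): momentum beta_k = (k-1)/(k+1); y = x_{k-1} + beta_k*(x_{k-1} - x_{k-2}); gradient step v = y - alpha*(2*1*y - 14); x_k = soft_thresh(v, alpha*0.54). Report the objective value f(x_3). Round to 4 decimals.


FISTA on f(x) = 1*x^2 - 14*x + 0.54*|x|
L = 2, alpha = 0.1654
Iteration 1: beta = 0.0, y = 4.704 + 0.0*(4.704 - 4.704) = 4.704
  grad(y) = -4.592, v = y - alpha*grad = 5.4635
  prox(v) = soft_thresh(5.4635, 0.0893) = 5.3742
Iteration 2: beta = 0.3333, y = 5.3742 + 0.3333*(5.3742 - 4.704) = 5.5976
  grad(y) = -2.8048, v = y - alpha*grad = 6.0615
  prox(v) = soft_thresh(6.0615, 0.0893) = 5.9722
Iteration 3: beta = 0.5, y = 5.9722 + 0.5*(5.9722 - 5.3742) = 6.2712
  grad(y) = -1.4576, v = y - alpha*grad = 6.5123
  prox(v) = soft_thresh(6.5123, 0.0893) = 6.423
f(x_3) = 1*6.423^2 - 14*6.423 + 0.54*|6.423| = -45.1986


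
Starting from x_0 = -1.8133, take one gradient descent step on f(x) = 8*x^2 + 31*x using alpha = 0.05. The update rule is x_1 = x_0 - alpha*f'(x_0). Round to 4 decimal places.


We compute the gradient at x_0 and apply the update.
f'(x) = 16*x + 31
f'(-1.8133) = 16*-1.8133 + 31 = 1.9872
x_1 = -1.8133 - 0.05*1.9872 = -1.9127


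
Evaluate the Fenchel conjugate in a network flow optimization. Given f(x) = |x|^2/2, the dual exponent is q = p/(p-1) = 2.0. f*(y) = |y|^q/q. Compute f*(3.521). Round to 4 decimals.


The conjugate exponent q satisfies 1/p + 1/q = 1.
p = 2, so q = 2/(2 - 1) = 2.0
|y|^q = 3.521^2.0 = 12.3974
f*(3.521) = 12.3974 / 2.0 = 6.1987


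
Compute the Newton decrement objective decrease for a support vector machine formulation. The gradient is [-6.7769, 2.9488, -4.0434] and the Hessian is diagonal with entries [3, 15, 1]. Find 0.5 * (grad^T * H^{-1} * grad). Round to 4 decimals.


Step 1: H is diagonal, so H^(-1) * g = [-2.259, 0.1966, -4.0434].
Step 2: g^T H^(-1) g = sum_i g_i^2 / H_ii
  = (-6.7769)^2/3 + (2.9488)^2/15 + (-4.0434)^2/1
  = 15.3088 + 0.5797 + 16.3491 = 32.2376
Step 3: Objective decrease = 0.5 * g^T H^(-1) g = 16.1188


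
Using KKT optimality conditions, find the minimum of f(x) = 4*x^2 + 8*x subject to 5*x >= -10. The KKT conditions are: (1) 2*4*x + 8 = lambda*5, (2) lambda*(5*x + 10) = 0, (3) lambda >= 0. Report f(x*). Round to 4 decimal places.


Step 1: Try lambda = 0 (constraint inactive).
Stationarity: 2*4*x + 8 = 0
x* = -8/(2*4) = -1.0
Check constraint: 5*-1.0 = -5.0 >= -10 -- satisfied.
Step 2: Compute optimal value.
f(x*) = 4*(-1.0)^2 + 8*(-1.0) = -4.0


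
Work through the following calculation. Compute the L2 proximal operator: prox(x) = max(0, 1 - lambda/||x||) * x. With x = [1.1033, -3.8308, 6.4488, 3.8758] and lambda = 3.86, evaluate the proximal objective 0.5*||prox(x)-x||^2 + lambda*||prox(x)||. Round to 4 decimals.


Step 1: Compute ||x||.
||x|| = 8.5148
Step 2: Compute scaling factor.
scale = max(0, 1 - 3.86/8.5148) = 0.5467
Step 3: prox(x) = [0.6031, -2.0942, 3.5254, 2.1188]
||prox(x)|| = 4.6548
Step 4: Proximal objective.
0.5*||prox-x||^2 = 7.4498
lambda*||prox|| = 17.9675
Total = 25.4172


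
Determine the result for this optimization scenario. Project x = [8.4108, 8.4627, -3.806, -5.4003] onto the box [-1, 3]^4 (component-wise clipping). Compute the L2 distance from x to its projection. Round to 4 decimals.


Project each component onto [-1, 3].
clip(8.4108) = 3.0, clip(8.4627) = 3.0, clip(-3.806) = -1.0, clip(-5.4003) = -1.0
Projection = [3.0, 3.0, -1.0, -1.0]
Squared diffs: [29.2768, 29.8411, 7.8736, 19.3626]
Distance = sqrt(86.3541) = 9.2927


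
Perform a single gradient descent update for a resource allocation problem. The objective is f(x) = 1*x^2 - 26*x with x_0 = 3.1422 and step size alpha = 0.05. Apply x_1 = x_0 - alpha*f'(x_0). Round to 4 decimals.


We compute the gradient at x_0 and apply the update.
f'(x) = 2*x - 26
f'(3.1422) = 2*3.1422 - 26 = -19.7156
x_1 = 3.1422 - 0.05*-19.7156 = 4.128


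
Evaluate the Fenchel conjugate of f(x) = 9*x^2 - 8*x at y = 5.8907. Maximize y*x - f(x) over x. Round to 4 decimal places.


f*(y) = sup_x {y*x - a*x^2 - b*x} = sup_x {(y-b)*x - a*x^2}
FOC: (y - b) - 2a*x = 0 => x* = (y - b)/(2a)
x* = (5.8907 + 8)/(2*9) = 0.7717
f*(5.8907) = (y-b)^2/(4a) = (5.8907 + 8)^2/(4*9)
= 192.9515/36 = 5.3598


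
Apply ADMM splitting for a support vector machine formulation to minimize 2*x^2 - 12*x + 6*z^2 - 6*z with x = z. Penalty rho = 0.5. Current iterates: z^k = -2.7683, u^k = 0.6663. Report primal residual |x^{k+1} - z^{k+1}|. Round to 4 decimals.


ADMM iteration with rho = 0.5, z^k = -2.7683, u^k = 0.6663
Step 1: x-update.
Minimize 2*x^2 - 12*x + (0.5/2)*(x + 2.7683 + 0.6663)^2
FOC: (2*2 + 0.5)*x = 12 + 0.5*(-2.7683 - 0.6663)
x^{k+1} = 2.285
Step 2: z-update.
Minimize 6*z^2 - 6*z + (0.5/2)*(2.285 - z + 0.6663)^2
FOC: (2*6 + 0.5)*z = 6 + 0.5*(2.285 + 0.6663)
z^{k+1} = 0.5981
Step 3: u-update.
u^{k+1} = 0.6663 + 2.285 - 0.5981 = 2.3533
Step 4: Primal residual = |2.285 - 0.5981| = 1.687


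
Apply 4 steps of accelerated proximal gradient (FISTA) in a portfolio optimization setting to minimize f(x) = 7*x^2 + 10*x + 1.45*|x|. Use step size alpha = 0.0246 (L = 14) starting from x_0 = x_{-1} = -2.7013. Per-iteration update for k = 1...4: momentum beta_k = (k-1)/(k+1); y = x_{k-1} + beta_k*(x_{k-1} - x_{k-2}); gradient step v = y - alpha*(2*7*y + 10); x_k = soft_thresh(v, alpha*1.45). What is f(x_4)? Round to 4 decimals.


FISTA on f(x) = 7*x^2 + 10*x + 1.45*|x|
L = 14, alpha = 0.0246
Iteration 1: beta = 0.0, y = -2.7013 + 0.0*(-2.7013 + 2.7013) = -2.7013
  grad(y) = -27.8182, v = y - alpha*grad = -2.017
  prox(v) = soft_thresh(-2.017, 0.0357) = -1.9813
Iteration 2: beta = 0.3333, y = -1.9813 + 0.3333*(-1.9813 + 2.7013) = -1.7413
  grad(y) = -14.3782, v = y - alpha*grad = -1.3876
  prox(v) = soft_thresh(-1.3876, 0.0357) = -1.3519
Iteration 3: beta = 0.5, y = -1.3519 + 0.5*(-1.3519 + 1.9813) = -1.0372
  grad(y) = -4.5214, v = y - alpha*grad = -0.926
  prox(v) = soft_thresh(-0.926, 0.0357) = -0.8903
Iteration 4: beta = 0.6, y = -0.8903 + 0.6*(-0.8903 + 1.3519) = -0.6134
  grad(y) = 1.4125, v = y - alpha*grad = -0.6481
  prox(v) = soft_thresh(-0.6481, 0.0357) = -0.6125
f(x_4) = 7*(-0.6125)^2 + 10*(-0.6125) + 1.45*|-0.6125| = -2.6108


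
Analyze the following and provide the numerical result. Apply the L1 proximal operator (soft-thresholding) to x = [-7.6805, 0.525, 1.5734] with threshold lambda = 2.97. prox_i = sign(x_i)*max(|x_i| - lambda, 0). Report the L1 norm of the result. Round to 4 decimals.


Soft-thresholding with lambda = 2.97:
prox(-7.6805) = sign(-7.6805)*max(|-7.6805| - 2.97, 0) = -4.7105
prox(0.525) = sign(0.525)*max(|0.525| - 2.97, 0) = 0.0
prox(1.5734) = sign(1.5734)*max(|1.5734| - 2.97, 0) = 0.0
prox(x) = [-4.7105, 0.0, 0.0]
||prox(x)||_1 = 4.7105 + 0.0 + 0.0 = 4.7105


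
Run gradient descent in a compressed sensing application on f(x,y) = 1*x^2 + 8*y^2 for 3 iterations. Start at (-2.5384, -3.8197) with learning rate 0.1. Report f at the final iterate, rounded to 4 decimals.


Gradient descent on f(x,y) = 1*x^2 + 8*y^2.
Starting point: (-2.5384, -3.8197), alpha = 0.1
Step 1: grad_x = 2*1*-2.5384 = -5.0768, grad_y = 2*8*-3.8197 = -61.1152
  x_1 = -2.5384 - 0.1*-5.0768 = -2.0307
  y_1 = -3.8197 - 0.1*-61.1152 = 2.2918
Step 2: grad_x = 2*1*-2.0307 = -4.0614, grad_y = 2*8*2.2918 = 36.6691
  x_2 = -2.0307 - 0.1*-4.0614 = -1.6246
  y_2 = 2.2918 - 0.1*36.6691 = -1.3751
Step 3: grad_x = 2*1*-1.6246 = -3.2492, grad_y = 2*8*-1.3751 = -22.0015
  x_3 = -1.6246 - 0.1*-3.2492 = -1.2997
  y_3 = -1.3751 - 0.1*-22.0015 = 0.8251
f(-1.2997, 0.8251) = 1*(-1.2997)^2 + 8*0.8251^2 = 7.1348


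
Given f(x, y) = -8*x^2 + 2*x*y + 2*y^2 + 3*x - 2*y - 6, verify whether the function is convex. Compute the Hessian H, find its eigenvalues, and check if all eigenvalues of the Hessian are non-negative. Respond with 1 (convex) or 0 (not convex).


The Hessian of f(x,y) = -8*x^2 + 2*x*y + 2*y^2 + 3*x - 2*y - 6 is:
H = [[-16, 2], [2, 4]]
Trace = -16 + 4 = -12
Determinant = -16*4 - (2)^2 = -68
Discriminant = (-12)^2 - 4*-68 = 416.0
Eigenvalues: lambda_1 = -16.198, lambda_2 = 4.198
The function is not convex.

0


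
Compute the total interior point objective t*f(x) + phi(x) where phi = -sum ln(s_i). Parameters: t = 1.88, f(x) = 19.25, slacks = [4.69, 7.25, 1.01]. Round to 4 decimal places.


Step 1: Compute log-barrier.
ln values: [1.5454, 1.981, 0.01]
phi = -(1.5454 + 1.981 + 0.01) = -3.5364
Step 2: Compute augmented objective.
t*f(x) = 1.88*19.25 = 36.19
Total = 36.19 - 3.5364 = 32.6536


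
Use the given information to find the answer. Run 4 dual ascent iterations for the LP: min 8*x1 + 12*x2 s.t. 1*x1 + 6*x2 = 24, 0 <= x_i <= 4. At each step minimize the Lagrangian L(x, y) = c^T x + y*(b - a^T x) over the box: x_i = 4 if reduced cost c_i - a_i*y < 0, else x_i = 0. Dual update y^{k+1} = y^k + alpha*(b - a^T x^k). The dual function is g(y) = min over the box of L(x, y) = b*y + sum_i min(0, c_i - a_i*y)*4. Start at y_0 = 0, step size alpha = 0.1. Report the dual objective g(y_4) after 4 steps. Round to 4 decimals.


Dual ascent for LP: min 8*x1 + 12*x2, 1*x1 + 6*x2 = 24, 0 <= x_i <= 4
Step 1: y^k = 0.0, reduced costs: (8.0, 12.0)
  x^k = (0.0, 0.0), subgradient = b - a^T x = 24.0
  y^{k+1} = 0.0 + 0.1*24.0 = 2.4
Step 2: y^k = 2.4, reduced costs: (5.6, -2.4)
  x^k = (0.0, 4.0), subgradient = b - a^T x = 0.0
  y^{k+1} = 2.4 + 0.1*0.0 = 2.4
Step 3: y^k = 2.4, reduced costs: (5.6, -2.4)
  x^k = (0.0, 4.0), subgradient = b - a^T x = 0.0
  y^{k+1} = 2.4 + 0.1*0.0 = 2.4
Step 4: y^k = 2.4, reduced costs: (5.6, -2.4)
  x^k = (0.0, 4.0), subgradient = b - a^T x = 0.0
  y^{k+1} = 2.4 + 0.1*0.0 = 2.4
Dual objective at y_4 = 2.4: reduced costs (5.6, -2.4), box minimizer x = (0.0, 4.0)
g(y_4) = b*y + (c1 - a1*y)*x1 + (c2 - a2*y)*x2 = 24*2.4 + 5.6*0.0 + (-2.4)*4.0 = 57.6 + 0.0 - 9.6 = 48.0


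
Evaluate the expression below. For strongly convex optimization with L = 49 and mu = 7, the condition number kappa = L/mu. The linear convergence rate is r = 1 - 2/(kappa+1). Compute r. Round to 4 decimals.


Step 1: Compute the condition number.
kappa = L/mu = 49/7 = 7.0
Step 2: Compute the convergence rate.
r = 1 - 2/(kappa + 1) = 1 - 2*mu/(L + mu) = (L - mu)/(L + mu) = 42/56 = 0.75


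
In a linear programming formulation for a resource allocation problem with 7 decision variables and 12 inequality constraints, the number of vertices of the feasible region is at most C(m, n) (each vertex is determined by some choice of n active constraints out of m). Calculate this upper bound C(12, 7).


Each vertex corresponds to some choice of n active constraints out of m, so the number of vertices is at most C(m, n) = m! / (n!(m-n)!).
m = 12, n = 7
Numerator: 12 * 11 * 10 * 9 * 8 * 7 * 6
Denominator: 7! = 5040
C(12, 7) = 792


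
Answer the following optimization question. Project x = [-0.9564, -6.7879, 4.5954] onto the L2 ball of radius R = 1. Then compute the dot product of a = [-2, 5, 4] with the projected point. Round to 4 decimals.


Step 1: Compute ||x|| (intermediates to 6 decimals).
||x|| = sqrt((-0.9564)^2 + (-6.7879)^2 + 4.5954^2) = 8.252756
Step 2: Project.
Since ||x|| > R, scale = R/||x|| = 1/8.252756 = 0.121172, proj(x) = scale * x
proj(x) = [-0.115889, -0.822503, 0.556834]
Step 3: Dot product.
a^T * proj(x) = -2*(-0.115889) + 5*(-0.822503) + 4*0.556834 = -1.6534


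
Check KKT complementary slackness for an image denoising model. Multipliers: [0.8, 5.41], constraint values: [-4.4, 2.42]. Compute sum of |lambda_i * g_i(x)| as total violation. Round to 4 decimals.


KKT complementary slackness check:
lambda_1 * g_1 = 0.8 * -4.4 = -3.52
lambda_2 * g_2 = 5.41 * 2.42 = 13.0922
Total violation = 3.52 + 13.0922 = 16.6122


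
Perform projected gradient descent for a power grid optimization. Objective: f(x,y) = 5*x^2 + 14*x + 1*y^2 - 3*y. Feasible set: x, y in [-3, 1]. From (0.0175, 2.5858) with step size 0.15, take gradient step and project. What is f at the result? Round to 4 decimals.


Step 1: Compute gradient at (0.0175, 2.5858).
grad_x = 2*5*0.0175 + 14 = 14.175
grad_y = 2*1*2.5858 - 3 = 2.1716
Step 2: Gradient step.
x_raw = 0.0175 - 0.15*14.175 = -2.1088
y_raw = 2.5858 - 0.15*2.1716 = 2.2601
Step 3: Project onto [-3, 1].
x_proj = clip(-2.1088) = -2.1088
y_proj = clip(2.2601) = 1.0
Step 4: Evaluate f.
f(-2.1088, 1.0) = -9.2884


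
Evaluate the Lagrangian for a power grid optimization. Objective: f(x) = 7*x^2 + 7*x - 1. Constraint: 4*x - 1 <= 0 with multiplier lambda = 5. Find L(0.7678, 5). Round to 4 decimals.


Step 1: Evaluate f(x).
f(0.7678) = 7*0.7678^2 + 7*0.7678 - 1 = 8.5012
Step 2: Evaluate g(x).
g(0.7678) = 4*0.7678 - 1 = 2.0712
Step 3: Compute Lagrangian.
L = 8.5012 + 5*2.0712 = 18.8572


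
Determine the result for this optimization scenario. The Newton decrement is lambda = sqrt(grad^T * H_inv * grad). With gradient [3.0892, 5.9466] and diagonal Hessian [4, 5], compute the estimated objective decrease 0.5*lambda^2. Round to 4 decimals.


Step 1: H is diagonal, so H^(-1) * g = [0.7723, 1.1893].
Step 2: g^T H^(-1) g = sum_i g_i^2 / H_ii
  = (3.0892)^2/4 + (5.9466)^2/5
  = 2.3858 + 7.0724 = 9.4582
Step 3: Objective decrease = 0.5 * g^T H^(-1) g = 4.7291


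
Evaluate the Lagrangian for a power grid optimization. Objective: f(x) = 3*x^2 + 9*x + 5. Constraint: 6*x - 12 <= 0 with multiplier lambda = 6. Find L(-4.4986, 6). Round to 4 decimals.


Step 1: Evaluate f(x).
f(-4.4986) = 3*(-4.4986)^2 + 9*(-4.4986) + 5 = 25.2248
Step 2: Evaluate g(x).
g(-4.4986) = 6*-4.4986 - 12 = -38.9916
Step 3: Compute Lagrangian.
L = 25.2248 + 6*-38.9916 = -208.7248


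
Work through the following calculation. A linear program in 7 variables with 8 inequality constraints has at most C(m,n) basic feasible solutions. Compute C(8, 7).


Each vertex corresponds to some choice of n active constraints out of m, so the number of vertices is at most C(m, n) = m! / (n!(m-n)!).
m = 8, n = 7
Numerator: 8 * 7 * 6 * 5 * 4 * 3 * 2
Denominator: 7! = 5040
C(8, 7) = 8


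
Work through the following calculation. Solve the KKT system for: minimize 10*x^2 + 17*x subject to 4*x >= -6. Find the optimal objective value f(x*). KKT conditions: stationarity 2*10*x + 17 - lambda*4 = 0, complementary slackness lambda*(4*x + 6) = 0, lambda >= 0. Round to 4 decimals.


Step 1: Try lambda = 0 (constraint inactive).
Stationarity: 2*10*x + 17 = 0
x* = -17/(2*10) = -0.85
Check constraint: 4*-0.85 = -3.4 >= -6 -- satisfied.
Step 2: Compute optimal value.
f(x*) = 10*(-0.85)^2 + 17*(-0.85) = -7.225


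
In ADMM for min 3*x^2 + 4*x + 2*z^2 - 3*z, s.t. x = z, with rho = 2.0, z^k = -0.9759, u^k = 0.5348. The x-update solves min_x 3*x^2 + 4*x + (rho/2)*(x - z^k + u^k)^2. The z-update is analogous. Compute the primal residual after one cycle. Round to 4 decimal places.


ADMM iteration with rho = 2.0, z^k = -0.9759, u^k = 0.5348
Step 1: x-update.
Minimize 3*x^2 + 4*x + (2.0/2)*(x + 0.9759 + 0.5348)^2
FOC: (2*3 + 2.0)*x = -4 + 2.0*(-0.9759 - 0.5348)
x^{k+1} = -0.8777
Step 2: z-update.
Minimize 2*z^2 - 3*z + (2.0/2)*(-0.8777 - z + 0.5348)^2
FOC: (2*2 + 2.0)*z = 3 + 2.0*(-0.8777 + 0.5348)
z^{k+1} = 0.3857
Step 3: u-update.
u^{k+1} = 0.5348 - 0.8777 - 0.3857 = -0.7286
Step 4: Primal residual = |-0.8777 - 0.3857| = 1.2634


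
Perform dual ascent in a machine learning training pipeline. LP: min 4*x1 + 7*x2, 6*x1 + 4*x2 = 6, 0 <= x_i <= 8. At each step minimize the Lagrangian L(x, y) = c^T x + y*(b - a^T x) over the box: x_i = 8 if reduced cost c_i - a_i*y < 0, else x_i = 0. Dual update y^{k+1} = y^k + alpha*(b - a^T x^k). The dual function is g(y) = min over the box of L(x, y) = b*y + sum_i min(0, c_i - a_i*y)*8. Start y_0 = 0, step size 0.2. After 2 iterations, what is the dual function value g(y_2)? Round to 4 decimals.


Dual ascent for LP: min 4*x1 + 7*x2, 6*x1 + 4*x2 = 6, 0 <= x_i <= 8
Step 1: y^k = 0.0, reduced costs: (4.0, 7.0)
  x^k = (0.0, 0.0), subgradient = b - a^T x = 6.0
  y^{k+1} = 0.0 + 0.2*6.0 = 1.2
Step 2: y^k = 1.2, reduced costs: (-3.2, 2.2)
  x^k = (8.0, 0.0), subgradient = b - a^T x = -42.0
  y^{k+1} = 1.2 + 0.2*-42.0 = -7.2
Dual objective at y_2 = -7.2: reduced costs (47.2, 35.8), box minimizer x = (0.0, 0.0)
g(y_2) = b*y + (c1 - a1*y)*x1 + (c2 - a2*y)*x2 = 6*(-7.2) + 47.2*0.0 + 35.8*0.0 = -43.2 + 0.0 + 0.0 = -43.2


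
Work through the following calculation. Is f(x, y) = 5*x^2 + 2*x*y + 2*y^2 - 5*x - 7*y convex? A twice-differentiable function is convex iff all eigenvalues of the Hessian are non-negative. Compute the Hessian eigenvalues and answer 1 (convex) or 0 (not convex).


The Hessian of f(x,y) = 5*x^2 + 2*x*y + 2*y^2 - 5*x - 7*y is:
H = [[10, 2], [2, 4]]
Trace = 10 + 4 = 14
Determinant = 10*4 - (2)^2 = 36
Discriminant = (14)^2 - 4*36 = 52.0
Eigenvalues: lambda_1 = 3.3944, lambda_2 = 10.6056
The function is convex.

1


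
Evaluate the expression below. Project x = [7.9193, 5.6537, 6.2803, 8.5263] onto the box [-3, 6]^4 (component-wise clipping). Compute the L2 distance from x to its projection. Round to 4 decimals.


Project each component onto [-3, 6].
clip(7.9193) = 6.0, clip(5.6537) = 5.6537, clip(6.2803) = 6.0, clip(8.5263) = 6.0
Projection = [6.0, 5.6537, 6.0, 6.0]
Squared diffs: [3.6837, 0.0, 0.0786, 6.3822]
Distance = sqrt(10.1445) = 3.185


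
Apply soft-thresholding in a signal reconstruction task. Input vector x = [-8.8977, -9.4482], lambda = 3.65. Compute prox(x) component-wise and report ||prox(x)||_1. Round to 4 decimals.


Soft-thresholding with lambda = 3.65:
prox(-8.8977) = sign(-8.8977)*max(|-8.8977| - 3.65, 0) = -5.2477
prox(-9.4482) = sign(-9.4482)*max(|-9.4482| - 3.65, 0) = -5.7982
prox(x) = [-5.2477, -5.7982]
||prox(x)||_1 = 5.2477 + 5.7982 = 11.0459


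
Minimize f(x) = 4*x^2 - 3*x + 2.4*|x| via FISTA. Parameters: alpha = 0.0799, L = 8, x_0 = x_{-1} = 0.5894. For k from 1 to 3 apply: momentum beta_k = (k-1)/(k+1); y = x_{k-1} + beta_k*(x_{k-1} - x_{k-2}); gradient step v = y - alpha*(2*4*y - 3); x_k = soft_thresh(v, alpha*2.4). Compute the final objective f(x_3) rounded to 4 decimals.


FISTA on f(x) = 4*x^2 - 3*x + 2.4*|x|
L = 8, alpha = 0.0799
Iteration 1: beta = 0.0, y = 0.5894 + 0.0*(0.5894 - 0.5894) = 0.5894
  grad(y) = 1.7152, v = y - alpha*grad = 0.4524
  prox(v) = soft_thresh(0.4524, 0.1918) = 0.2606
Iteration 2: beta = 0.3333, y = 0.2606 + 0.3333*(0.2606 - 0.5894) = 0.151
  grad(y) = -1.792, v = y - alpha*grad = 0.2942
  prox(v) = soft_thresh(0.2942, 0.1918) = 0.1024
Iteration 3: beta = 0.5, y = 0.1024 + 0.5*(0.1024 - 0.2606) = 0.0233
  grad(y) = -2.8134, v = y - alpha*grad = 0.2481
  prox(v) = soft_thresh(0.2481, 0.1918) = 0.0564
f(x_3) = 4*0.0564^2 - 3*0.0564 + 2.4*|0.0564| = -0.0211


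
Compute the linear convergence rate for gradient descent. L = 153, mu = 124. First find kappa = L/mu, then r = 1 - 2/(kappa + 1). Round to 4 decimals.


Step 1: Compute the condition number.
kappa = L/mu = 153/124 = 1.2339
Step 2: Compute the convergence rate.
r = 1 - 2/(kappa + 1) = 1 - 2*mu/(L + mu) = (L - mu)/(L + mu) = 29/277 = 0.1047


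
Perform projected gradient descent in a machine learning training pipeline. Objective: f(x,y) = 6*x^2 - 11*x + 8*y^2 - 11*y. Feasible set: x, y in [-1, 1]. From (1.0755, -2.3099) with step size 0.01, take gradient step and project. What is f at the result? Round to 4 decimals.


Step 1: Compute gradient at (1.0755, -2.3099).
grad_x = 2*6*1.0755 - 11 = 1.906
grad_y = 2*8*-2.3099 - 11 = -47.9584
Step 2: Gradient step.
x_raw = 1.0755 - 0.01*1.906 = 1.0564
y_raw = -2.3099 - 0.01*-47.9584 = -1.8303
Step 3: Project onto [-1, 1].
x_proj = clip(1.0564) = 1.0
y_proj = clip(-1.8303) = -1.0
Step 4: Evaluate f.
f(1.0, -1.0) = 14.0


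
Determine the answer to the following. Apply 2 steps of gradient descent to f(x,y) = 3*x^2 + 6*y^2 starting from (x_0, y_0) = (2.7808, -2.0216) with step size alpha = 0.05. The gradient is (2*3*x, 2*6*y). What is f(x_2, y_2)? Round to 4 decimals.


Gradient descent on f(x,y) = 3*x^2 + 6*y^2.
Starting point: (2.7808, -2.0216), alpha = 0.05
Step 1: grad_x = 2*3*2.7808 = 16.6848, grad_y = 2*6*-2.0216 = -24.2592
  x_1 = 2.7808 - 0.05*16.6848 = 1.9466
  y_1 = -2.0216 - 0.05*-24.2592 = -0.8086
Step 2: grad_x = 2*3*1.9466 = 11.6794, grad_y = 2*6*-0.8086 = -9.7037
  x_2 = 1.9466 - 0.05*11.6794 = 1.3626
  y_2 = -0.8086 - 0.05*-9.7037 = -0.3235
f(1.3626, -0.3235) = 3*1.3626^2 + 6*(-0.3235)^2 = 6.1977


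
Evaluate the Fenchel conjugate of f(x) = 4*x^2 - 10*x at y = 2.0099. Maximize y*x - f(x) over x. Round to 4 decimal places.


f*(y) = sup_x {y*x - a*x^2 - b*x} = sup_x {(y-b)*x - a*x^2}
FOC: (y - b) - 2a*x = 0 => x* = (y - b)/(2a)
x* = (2.0099 + 10)/(2*4) = 1.5012
f*(2.0099) = (y-b)^2/(4a) = (2.0099 + 10)^2/(4*4)
= 144.2377/16 = 9.0149


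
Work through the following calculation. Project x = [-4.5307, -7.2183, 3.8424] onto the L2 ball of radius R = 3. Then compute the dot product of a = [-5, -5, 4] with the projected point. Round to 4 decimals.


Step 1: Compute ||x|| (intermediates to 6 decimals).
||x|| = sqrt((-4.5307)^2 + (-7.2183)^2 + 3.8424^2) = 9.348537
Step 2: Project.
Since ||x|| > R, scale = R/||x|| = 3/9.348537 = 0.320906, proj(x) = scale * x
proj(x) = [-1.453929, -2.316396, 1.233049]
Step 3: Dot product.
a^T * proj(x) = -5*(-1.453929) - 5*(-2.316396) + 4*1.233049 = 23.7838


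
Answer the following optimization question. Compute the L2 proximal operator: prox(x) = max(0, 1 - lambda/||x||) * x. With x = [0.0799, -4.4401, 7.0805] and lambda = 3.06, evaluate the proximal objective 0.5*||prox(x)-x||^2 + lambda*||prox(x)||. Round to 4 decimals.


Step 1: Compute ||x||.
||x|| = 8.3579
Step 2: Compute scaling factor.
scale = max(0, 1 - 3.06/8.3579) = 0.6339
Step 3: prox(x) = [0.0506, -2.8145, 4.4882]
||prox(x)|| = 5.2979
Step 4: Proximal objective.
0.5*||prox-x||^2 = 4.6818
lambda*||prox|| = 16.2116
Total = 20.8933


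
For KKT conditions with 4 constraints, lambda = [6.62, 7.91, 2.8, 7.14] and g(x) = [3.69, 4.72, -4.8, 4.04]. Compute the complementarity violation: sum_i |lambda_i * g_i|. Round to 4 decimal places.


KKT complementary slackness check:
lambda_1 * g_1 = 6.62 * 3.69 = 24.4278
lambda_2 * g_2 = 7.91 * 4.72 = 37.3352
lambda_3 * g_3 = 2.8 * -4.8 = -13.44
lambda_4 * g_4 = 7.14 * 4.04 = 28.8456
Total violation = 24.4278 + 37.3352 + 13.44 + 28.8456 = 104.0486


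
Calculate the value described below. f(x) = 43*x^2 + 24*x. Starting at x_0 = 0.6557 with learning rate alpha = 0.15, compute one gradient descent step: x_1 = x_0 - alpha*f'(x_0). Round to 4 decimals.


We compute the gradient at x_0 and apply the update.
f'(x) = 86*x + 24
f'(0.6557) = 86*0.6557 + 24 = 80.3902
x_1 = 0.6557 - 0.15*80.3902 = -11.4028


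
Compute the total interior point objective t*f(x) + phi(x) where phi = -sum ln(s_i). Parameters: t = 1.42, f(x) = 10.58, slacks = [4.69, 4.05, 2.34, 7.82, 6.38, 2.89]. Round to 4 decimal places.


Step 1: Compute log-barrier.
ln values: [1.5454, 1.3987, 0.8502, 2.0567, 1.8532, 1.0613]
phi = -(1.5454 + 1.3987 + 0.8502 + 2.0567 + 1.8532 + 1.0613) = -8.7654
Step 2: Compute augmented objective.
t*f(x) = 1.42*10.58 = 15.0236
Total = 15.0236 - 8.7654 = 6.2582


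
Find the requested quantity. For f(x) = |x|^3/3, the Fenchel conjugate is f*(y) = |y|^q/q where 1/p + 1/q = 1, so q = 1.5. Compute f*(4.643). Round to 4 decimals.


The conjugate exponent q satisfies 1/p + 1/q = 1.
p = 3, so q = 3/(3 - 1) = 1.5
|y|^q = 4.643^1.5 = 10.0046
f*(4.643) = 10.0046 / 1.5 = 6.6697


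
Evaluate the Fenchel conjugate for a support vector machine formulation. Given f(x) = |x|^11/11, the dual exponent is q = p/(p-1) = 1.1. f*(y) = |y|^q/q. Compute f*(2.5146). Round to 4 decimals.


The conjugate exponent q satisfies 1/p + 1/q = 1.
p = 11, so q = 11/(11 - 1) = 1.1
|y|^q = 2.5146^1.1 = 2.7575
f*(2.5146) = 2.7575 / 1.1 = 2.5068


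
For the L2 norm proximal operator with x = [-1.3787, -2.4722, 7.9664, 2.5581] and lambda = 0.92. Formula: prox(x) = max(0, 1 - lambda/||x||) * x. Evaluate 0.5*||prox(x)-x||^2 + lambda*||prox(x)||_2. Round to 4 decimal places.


Step 1: Compute ||x||.
||x|| = 8.8329
Step 2: Compute scaling factor.
scale = max(0, 1 - 0.92/8.8329) = 0.8958
Step 3: prox(x) = [-1.2351, -2.2147, 7.1367, 2.2917]
||prox(x)|| = 7.9129
Step 4: Proximal objective.
0.5*||prox-x||^2 = 0.4232
lambda*||prox|| = 7.2799
Total = 7.7031


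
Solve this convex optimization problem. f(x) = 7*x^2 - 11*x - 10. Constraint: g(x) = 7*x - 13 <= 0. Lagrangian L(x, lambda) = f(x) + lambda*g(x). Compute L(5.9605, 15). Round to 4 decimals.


Step 1: Evaluate f(x).
f(5.9605) = 7*5.9605^2 - 11*5.9605 - 10 = 173.1274
Step 2: Evaluate g(x).
g(5.9605) = 7*5.9605 - 13 = 28.7235
Step 3: Compute Lagrangian.
L = 173.1274 + 15*28.7235 = 603.9799


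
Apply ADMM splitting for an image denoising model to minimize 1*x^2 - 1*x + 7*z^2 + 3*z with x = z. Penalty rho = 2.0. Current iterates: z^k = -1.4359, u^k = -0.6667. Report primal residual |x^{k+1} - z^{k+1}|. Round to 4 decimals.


ADMM iteration with rho = 2.0, z^k = -1.4359, u^k = -0.6667
Step 1: x-update.
Minimize 1*x^2 - 1*x + (2.0/2)*(x + 1.4359 - 0.6667)^2
FOC: (2*1 + 2.0)*x = 1 + 2.0*(-1.4359 + 0.6667)
x^{k+1} = -0.1346
Step 2: z-update.
Minimize 7*z^2 + 3*z + (2.0/2)*(-0.1346 - z - 0.6667)^2
FOC: (2*7 + 2.0)*z = -3 + 2.0*(-0.1346 - 0.6667)
z^{k+1} = -0.2877
Step 3: u-update.
u^{k+1} = -0.6667 - 0.1346 + 0.2877 = -0.5136
Step 4: Primal residual = |-0.1346 + 0.2877| = 0.1531


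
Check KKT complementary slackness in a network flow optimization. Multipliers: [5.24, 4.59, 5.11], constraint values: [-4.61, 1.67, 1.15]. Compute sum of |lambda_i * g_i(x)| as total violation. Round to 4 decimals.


KKT complementary slackness check:
lambda_1 * g_1 = 5.24 * -4.61 = -24.1564
lambda_2 * g_2 = 4.59 * 1.67 = 7.6653
lambda_3 * g_3 = 5.11 * 1.15 = 5.8765
Total violation = 24.1564 + 7.6653 + 5.8765 = 37.6982


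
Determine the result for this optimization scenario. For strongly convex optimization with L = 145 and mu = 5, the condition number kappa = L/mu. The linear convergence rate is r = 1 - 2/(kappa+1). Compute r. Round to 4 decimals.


Step 1: Compute the condition number.
kappa = L/mu = 145/5 = 29.0
Step 2: Compute the convergence rate.
r = 1 - 2/(kappa + 1) = 1 - 2*mu/(L + mu) = (L - mu)/(L + mu) = 140/150 = 0.9333


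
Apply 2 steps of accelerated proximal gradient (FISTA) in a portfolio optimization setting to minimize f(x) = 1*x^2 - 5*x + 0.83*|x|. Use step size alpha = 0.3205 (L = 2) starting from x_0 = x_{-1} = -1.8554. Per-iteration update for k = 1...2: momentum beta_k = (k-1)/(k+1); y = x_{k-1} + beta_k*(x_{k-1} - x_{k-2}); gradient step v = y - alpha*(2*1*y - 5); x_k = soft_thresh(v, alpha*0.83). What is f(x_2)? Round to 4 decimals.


FISTA on f(x) = 1*x^2 - 5*x + 0.83*|x|
L = 2, alpha = 0.3205
Iteration 1: beta = 0.0, y = -1.8554 + 0.0*(-1.8554 + 1.8554) = -1.8554
  grad(y) = -8.7108, v = y - alpha*grad = 0.9364
  prox(v) = soft_thresh(0.9364, 0.266) = 0.6704
Iteration 2: beta = 0.3333, y = 0.6704 + 0.3333*(0.6704 + 1.8554) = 1.5123
  grad(y) = -1.9753, v = y - alpha*grad = 2.1454
  prox(v) = soft_thresh(2.1454, 0.266) = 1.8794
f(x_2) = 1*1.8794^2 - 5*1.8794 + 0.83*|1.8794| = -4.305


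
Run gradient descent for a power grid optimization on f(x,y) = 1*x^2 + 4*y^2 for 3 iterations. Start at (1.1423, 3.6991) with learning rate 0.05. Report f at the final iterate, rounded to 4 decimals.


Gradient descent on f(x,y) = 1*x^2 + 4*y^2.
Starting point: (1.1423, 3.6991), alpha = 0.05
Step 1: grad_x = 2*1*1.1423 = 2.2846, grad_y = 2*4*3.6991 = 29.5928
  x_1 = 1.1423 - 0.05*2.2846 = 1.0281
  y_1 = 3.6991 - 0.05*29.5928 = 2.2195
Step 2: grad_x = 2*1*1.0281 = 2.0561, grad_y = 2*4*2.2195 = 17.7557
  x_2 = 1.0281 - 0.05*2.0561 = 0.9253
  y_2 = 2.2195 - 0.05*17.7557 = 1.3317
Step 3: grad_x = 2*1*0.9253 = 1.8505, grad_y = 2*4*1.3317 = 10.6534
  x_3 = 0.9253 - 0.05*1.8505 = 0.8327
  y_3 = 1.3317 - 0.05*10.6534 = 0.799
f(0.8327, 0.799) = 1*0.8327^2 + 4*0.799^2 = 3.2471


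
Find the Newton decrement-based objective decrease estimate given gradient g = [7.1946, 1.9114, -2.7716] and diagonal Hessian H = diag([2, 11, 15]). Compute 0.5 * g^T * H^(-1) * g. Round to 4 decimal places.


Step 1: H is diagonal, so H^(-1) * g = [3.5973, 0.1738, -0.1848].
Step 2: g^T H^(-1) g = sum_i g_i^2 / H_ii
  = (7.1946)^2/2 + (1.9114)^2/11 + (-2.7716)^2/15
  = 25.8811 + 0.3321 + 0.5121 = 26.7254
Step 3: Objective decrease = 0.5 * g^T H^(-1) g = 13.3627


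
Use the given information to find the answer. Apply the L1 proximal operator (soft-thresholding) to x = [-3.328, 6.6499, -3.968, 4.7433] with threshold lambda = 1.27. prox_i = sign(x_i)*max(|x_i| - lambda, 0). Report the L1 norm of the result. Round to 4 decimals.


Soft-thresholding with lambda = 1.27:
prox(-3.328) = sign(-3.328)*max(|-3.328| - 1.27, 0) = -2.058
prox(6.6499) = sign(6.6499)*max(|6.6499| - 1.27, 0) = 5.3799
prox(-3.968) = sign(-3.968)*max(|-3.968| - 1.27, 0) = -2.698
prox(4.7433) = sign(4.7433)*max(|4.7433| - 1.27, 0) = 3.4733
prox(x) = [-2.058, 5.3799, -2.698, 3.4733]
||prox(x)||_1 = 2.058 + 5.3799 + 2.698 + 3.4733 = 13.6092


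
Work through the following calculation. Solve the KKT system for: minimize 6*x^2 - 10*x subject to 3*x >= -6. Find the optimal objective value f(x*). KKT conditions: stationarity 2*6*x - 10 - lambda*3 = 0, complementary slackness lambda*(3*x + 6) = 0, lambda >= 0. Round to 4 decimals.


Step 1: Try lambda = 0 (constraint inactive).
Stationarity: 2*6*x - 10 = 0
x* = 10/(2*6) = 5/6 = 0.8333 (rounded; the exact value 5/6 is used below)
Check constraint: 3*0.8333 = 2.4999 >= -6 -- satisfied.
Step 2: Compute optimal value.
f(x*) = 6*(5/6)^2 - 10*(5/6) = -4.1667


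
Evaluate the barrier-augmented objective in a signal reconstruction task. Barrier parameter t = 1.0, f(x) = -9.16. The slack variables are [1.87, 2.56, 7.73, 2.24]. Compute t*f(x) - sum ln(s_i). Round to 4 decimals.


Step 1: Compute log-barrier.
ln values: [0.6259, 0.94, 2.0451, 0.8065]
phi = -(0.6259 + 0.94 + 2.0451 + 0.8065) = -4.4175
Step 2: Compute augmented objective.
t*f(x) = 1.0*-9.16 = -9.16
Total = -9.16 - 4.4175 = -13.5775


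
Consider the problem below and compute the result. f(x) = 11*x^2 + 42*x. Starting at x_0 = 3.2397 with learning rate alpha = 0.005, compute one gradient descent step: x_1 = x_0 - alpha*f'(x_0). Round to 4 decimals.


We compute the gradient at x_0 and apply the update.
f'(x) = 22*x + 42
f'(3.2397) = 22*3.2397 + 42 = 113.2734
x_1 = 3.2397 - 0.005*113.2734 = 2.6733


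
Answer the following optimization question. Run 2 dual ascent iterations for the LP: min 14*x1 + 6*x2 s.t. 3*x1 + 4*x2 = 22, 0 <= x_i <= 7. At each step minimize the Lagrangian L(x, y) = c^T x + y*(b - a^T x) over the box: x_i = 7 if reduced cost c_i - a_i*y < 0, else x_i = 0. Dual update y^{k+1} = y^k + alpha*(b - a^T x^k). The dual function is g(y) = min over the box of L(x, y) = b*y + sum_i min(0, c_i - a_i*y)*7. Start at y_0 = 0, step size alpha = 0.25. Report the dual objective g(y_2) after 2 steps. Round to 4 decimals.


Dual ascent for LP: min 14*x1 + 6*x2, 3*x1 + 4*x2 = 22, 0 <= x_i <= 7
Step 1: y^k = 0.0, reduced costs: (14.0, 6.0)
  x^k = (0.0, 0.0), subgradient = b - a^T x = 22.0
  y^{k+1} = 0.0 + 0.25*22.0 = 5.5
Step 2: y^k = 5.5, reduced costs: (-2.5, -16.0)
  x^k = (7.0, 7.0), subgradient = b - a^T x = -27.0
  y^{k+1} = 5.5 + 0.25*-27.0 = -1.25
Dual objective at y_2 = -1.25: reduced costs (17.75, 11.0), box minimizer x = (0.0, 0.0)
g(y_2) = b*y + (c1 - a1*y)*x1 + (c2 - a2*y)*x2 = 22*(-1.25) + 17.75*0.0 + 11.0*0.0 = -27.5 + 0.0 + 0.0 = -27.5


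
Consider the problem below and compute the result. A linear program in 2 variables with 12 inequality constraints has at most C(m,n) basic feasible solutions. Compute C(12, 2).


Each vertex corresponds to some choice of n active constraints out of m, so the number of vertices is at most C(m, n) = m! / (n!(m-n)!).
m = 12, n = 2
Numerator: 12 * 11
Denominator: 2! = 2
C(12, 2) = 66


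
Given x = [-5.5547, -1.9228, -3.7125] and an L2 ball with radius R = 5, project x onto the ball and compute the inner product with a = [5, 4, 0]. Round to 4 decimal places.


Step 1: Compute ||x|| (intermediates to 6 decimals).
||x|| = sqrt((-5.5547)^2 + (-1.9228)^2 + (-3.7125)^2) = 6.952302
Step 2: Project.
Since ||x|| > R, scale = R/||x|| = 5/6.952302 = 0.719186, proj(x) = scale * x
proj(x) = [-3.994862, -1.382851, -2.669978]
Step 3: Dot product.
a^T * proj(x) = 5*(-3.994862) + 4*(-1.382851) + 0*(-2.669978) = -25.5057


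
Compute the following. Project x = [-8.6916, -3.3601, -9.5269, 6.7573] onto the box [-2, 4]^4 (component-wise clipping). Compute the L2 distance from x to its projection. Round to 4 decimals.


Project each component onto [-2, 4].
clip(-8.6916) = -2.0, clip(-3.3601) = -2.0, clip(-9.5269) = -2.0, clip(6.7573) = 4.0
Projection = [-2.0, -2.0, -2.0, 4.0]
Squared diffs: [44.7775, 1.8499, 56.6542, 7.6027]
Distance = sqrt(110.8843) = 10.5302


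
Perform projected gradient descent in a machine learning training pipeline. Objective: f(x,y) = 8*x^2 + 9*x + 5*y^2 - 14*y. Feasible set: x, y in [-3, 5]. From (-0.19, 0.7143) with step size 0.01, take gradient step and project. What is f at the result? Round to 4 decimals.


Step 1: Compute gradient at (-0.19, 0.7143).
grad_x = 2*8*-0.19 + 9 = 5.96
grad_y = 2*5*0.7143 - 14 = -6.857
Step 2: Gradient step.
x_raw = -0.19 - 0.01*5.96 = -0.2496
y_raw = 0.7143 - 0.01*-6.857 = 0.7829
Step 3: Project onto [-3, 5].
x_proj = clip(-0.2496) = -0.2496
y_proj = clip(0.7829) = 0.7829
Step 4: Evaluate f.
f(-0.2496, 0.7829) = -9.6438


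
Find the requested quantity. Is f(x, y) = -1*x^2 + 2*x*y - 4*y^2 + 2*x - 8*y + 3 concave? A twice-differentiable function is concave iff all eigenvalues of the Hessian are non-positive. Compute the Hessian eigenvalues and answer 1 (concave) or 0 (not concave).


The Hessian of f(x,y) = -1*x^2 + 2*x*y - 4*y^2 + 2*x - 8*y + 3 is:
H = [[-2, 2], [2, -8]]
Trace = -2 - 8 = -10
Determinant = -2*-8 - (2)^2 = 12
Discriminant = (-10)^2 - 4*12 = 52.0
Eigenvalues: lambda_1 = -8.6056, lambda_2 = -1.3944
The function is concave.

1


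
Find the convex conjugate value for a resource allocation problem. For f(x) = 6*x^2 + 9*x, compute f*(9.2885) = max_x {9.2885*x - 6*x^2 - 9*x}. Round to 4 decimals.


f*(y) = sup_x {y*x - a*x^2 - b*x} = sup_x {(y-b)*x - a*x^2}
FOC: (y - b) - 2a*x = 0 => x* = (y - b)/(2a)
x* = (9.2885 - 9)/(2*6) = 0.024
f*(9.2885) = (y-b)^2/(4a) = (9.2885 - 9)^2/(4*6)
= 0.0832/24 = 0.0035


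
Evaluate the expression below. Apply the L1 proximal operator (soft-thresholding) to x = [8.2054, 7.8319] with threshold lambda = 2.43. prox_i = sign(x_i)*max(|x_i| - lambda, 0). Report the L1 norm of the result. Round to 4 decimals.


Soft-thresholding with lambda = 2.43:
prox(8.2054) = sign(8.2054)*max(|8.2054| - 2.43, 0) = 5.7754
prox(7.8319) = sign(7.8319)*max(|7.8319| - 2.43, 0) = 5.4019
prox(x) = [5.7754, 5.4019]
||prox(x)||_1 = 5.7754 + 5.4019 = 11.1773


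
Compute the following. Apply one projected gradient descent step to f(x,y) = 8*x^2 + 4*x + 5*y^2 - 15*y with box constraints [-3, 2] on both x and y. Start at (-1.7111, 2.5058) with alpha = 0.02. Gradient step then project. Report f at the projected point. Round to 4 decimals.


Step 1: Compute gradient at (-1.7111, 2.5058).
grad_x = 2*8*-1.7111 + 4 = -23.3776
grad_y = 2*5*2.5058 - 15 = 10.058
Step 2: Gradient step.
x_raw = -1.7111 - 0.02*-23.3776 = -1.2435
y_raw = 2.5058 - 0.02*10.058 = 2.3046
Step 3: Project onto [-3, 2].
x_proj = clip(-1.2435) = -1.2435
y_proj = clip(2.3046) = 2.0
Step 4: Evaluate f.
f(-1.2435, 2.0) = -2.6029


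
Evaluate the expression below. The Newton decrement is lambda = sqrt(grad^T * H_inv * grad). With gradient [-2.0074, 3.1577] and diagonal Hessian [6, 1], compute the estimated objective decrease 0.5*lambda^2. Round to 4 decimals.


Step 1: H is diagonal, so H^(-1) * g = [-0.3346, 3.1577].
Step 2: g^T H^(-1) g = sum_i g_i^2 / H_ii
  = (-2.0074)^2/6 + (3.1577)^2/1
  = 0.6716 + 9.9711 = 10.6427
Step 3: Objective decrease = 0.5 * g^T H^(-1) g = 5.3213


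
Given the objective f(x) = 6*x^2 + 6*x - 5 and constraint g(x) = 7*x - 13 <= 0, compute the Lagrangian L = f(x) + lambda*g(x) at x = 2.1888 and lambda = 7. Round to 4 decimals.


Step 1: Evaluate f(x).
f(2.1888) = 6*2.1888^2 + 6*2.1888 - 5 = 36.8779
Step 2: Evaluate g(x).
g(2.1888) = 7*2.1888 - 13 = 2.3216
Step 3: Compute Lagrangian.
L = 36.8779 + 7*2.3216 = 53.1291


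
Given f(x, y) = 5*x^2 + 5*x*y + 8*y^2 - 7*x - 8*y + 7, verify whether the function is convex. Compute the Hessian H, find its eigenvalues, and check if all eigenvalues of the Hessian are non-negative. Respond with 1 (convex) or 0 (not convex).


The Hessian of f(x,y) = 5*x^2 + 5*x*y + 8*y^2 - 7*x - 8*y + 7 is:
H = [[10, 5], [5, 16]]
Trace = 10 + 16 = 26
Determinant = 10*16 - (5)^2 = 135
Discriminant = (26)^2 - 4*135 = 136.0
Eigenvalues: lambda_1 = 7.169, lambda_2 = 18.831
The function is convex.

1
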